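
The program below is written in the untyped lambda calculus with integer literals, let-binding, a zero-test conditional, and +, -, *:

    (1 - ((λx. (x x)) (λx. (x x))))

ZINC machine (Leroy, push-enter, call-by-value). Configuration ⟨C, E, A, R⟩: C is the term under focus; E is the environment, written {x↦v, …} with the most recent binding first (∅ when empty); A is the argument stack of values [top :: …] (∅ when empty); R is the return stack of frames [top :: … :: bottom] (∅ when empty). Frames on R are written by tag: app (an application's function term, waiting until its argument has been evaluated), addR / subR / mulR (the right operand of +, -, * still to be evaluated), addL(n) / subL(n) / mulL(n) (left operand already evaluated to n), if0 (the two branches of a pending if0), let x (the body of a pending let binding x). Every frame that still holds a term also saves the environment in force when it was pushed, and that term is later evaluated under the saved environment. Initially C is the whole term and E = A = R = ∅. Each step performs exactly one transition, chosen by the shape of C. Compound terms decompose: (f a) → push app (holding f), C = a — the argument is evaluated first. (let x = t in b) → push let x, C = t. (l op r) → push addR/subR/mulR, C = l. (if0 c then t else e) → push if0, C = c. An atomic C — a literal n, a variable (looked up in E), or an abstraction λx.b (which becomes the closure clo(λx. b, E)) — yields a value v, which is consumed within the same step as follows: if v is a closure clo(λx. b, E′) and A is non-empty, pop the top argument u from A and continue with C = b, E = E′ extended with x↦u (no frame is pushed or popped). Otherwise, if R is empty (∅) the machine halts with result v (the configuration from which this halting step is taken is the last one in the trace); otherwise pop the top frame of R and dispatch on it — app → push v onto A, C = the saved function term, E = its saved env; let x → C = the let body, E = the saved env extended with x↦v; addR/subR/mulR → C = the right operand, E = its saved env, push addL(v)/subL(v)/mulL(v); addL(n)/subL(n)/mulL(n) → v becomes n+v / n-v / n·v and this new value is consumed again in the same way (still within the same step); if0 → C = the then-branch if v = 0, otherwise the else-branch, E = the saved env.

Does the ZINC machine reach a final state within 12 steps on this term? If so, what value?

Answer: DIVERGES (no final state within 12 steps)

Machine steps:
step 0: <C=(1 - ((λx. (x x)) (λx. (x x)))), E=∅, A=∅, R=∅>
step 1: <C=1, E=∅, A=∅, R=[subR]>
step 2: <C=((λx. (x x)) (λx. (x x))), E=∅, A=∅, R=[subL(1)]>
step 3: <C=(λx. (x x)), E=∅, A=∅, R=[app :: subL(1)]>
step 4: <C=(λx. (x x)), E=∅, A=[clo(λx. (x x), ∅)], R=[subL(1)]>
step 5: <C=(x x), E={x↦clo(λx. (x x), ∅)}, A=∅, R=[subL(1)]>
step 6: <C=x, E={x↦clo(λx. (x x), ∅)}, A=∅, R=[app :: subL(1)]>
step 7: <C=x, E={x↦clo(λx. (x x), ∅)}, A=[clo(λx. (x x), ∅)], R=[subL(1)]>
… configuration repeats with period 3 (steps 5–7 recur indefinitely) …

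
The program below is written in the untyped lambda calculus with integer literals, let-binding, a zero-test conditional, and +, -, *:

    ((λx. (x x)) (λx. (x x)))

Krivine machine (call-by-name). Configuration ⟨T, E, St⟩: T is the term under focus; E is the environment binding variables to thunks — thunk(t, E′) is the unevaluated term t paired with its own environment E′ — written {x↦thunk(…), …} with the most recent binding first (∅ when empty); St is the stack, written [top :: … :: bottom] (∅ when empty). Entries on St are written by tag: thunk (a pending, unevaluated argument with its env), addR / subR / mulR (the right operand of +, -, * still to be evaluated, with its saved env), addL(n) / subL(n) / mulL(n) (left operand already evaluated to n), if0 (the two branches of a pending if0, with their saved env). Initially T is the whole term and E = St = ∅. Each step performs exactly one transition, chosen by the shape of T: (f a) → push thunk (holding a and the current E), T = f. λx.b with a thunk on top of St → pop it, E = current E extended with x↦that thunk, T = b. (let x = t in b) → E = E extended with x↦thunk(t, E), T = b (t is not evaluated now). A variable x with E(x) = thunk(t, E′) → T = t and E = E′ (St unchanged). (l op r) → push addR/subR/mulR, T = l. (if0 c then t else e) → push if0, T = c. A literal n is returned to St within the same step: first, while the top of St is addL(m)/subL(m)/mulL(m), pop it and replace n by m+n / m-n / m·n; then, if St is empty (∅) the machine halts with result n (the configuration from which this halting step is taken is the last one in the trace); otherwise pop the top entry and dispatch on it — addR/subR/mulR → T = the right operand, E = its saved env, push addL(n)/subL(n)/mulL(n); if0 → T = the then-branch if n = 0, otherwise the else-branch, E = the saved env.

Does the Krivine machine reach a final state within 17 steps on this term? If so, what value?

Answer: DIVERGES (no final state within 17 steps)

Execution trace:
t=0: ⟨T=((λx. (x x)) (λx. (x x))); E=∅; St=∅⟩
t=1: ⟨T=(λx. (x x)); E=∅; St=[thunk]⟩
t=2: ⟨T=(x x); E={x↦thunk((λx. (x x)), ∅)}; St=∅⟩
t=3: ⟨T=x; E={x↦thunk((λx. (x x)), ∅)}; St=[thunk]⟩
t=4: ⟨T=(λx. (x x)); E=∅; St=[thunk]⟩
t=5: ⟨T=(x x); E={x↦thunk(x, {x↦thunk((λx. (x x)), ∅)})}; St=∅⟩
t=6: ⟨T=x; E={x↦thunk(x, {x↦thunk((λx. (x x)), ∅)})}; St=[thunk]⟩
t=7: ⟨T=x; E={x↦thunk((λx. (x x)), ∅)}; St=[thunk]⟩
t=8: ⟨T=(λx. (x x)); E=∅; St=[thunk]⟩
t=9: ⟨T=(x x); E={x↦thunk(x, {x↦thunk(x, {x↦thunk((λx. (x x)), ∅)})})}; St=∅⟩
t=10: ⟨T=x; E={x↦thunk(x, {x↦thunk(x, {x↦thunk((λx. (x x)), ∅)})})}; St=[thunk]⟩
t=11: ⟨T=x; E={x↦thunk(x, {x↦thunk((λx. (x x)), ∅)})}; St=[thunk]⟩
t=12: ⟨T=x; E={x↦thunk((λx. (x x)), ∅)}; St=[thunk]⟩
t=13: ⟨T=(λx. (x x)); E=∅; St=[thunk]⟩
t=14: ⟨T=(x x); E={x↦thunk(x, {x↦thunk(x, {x↦thunk(x, {x↦thunk((λx. (x x)), ∅)})})})}; St=∅⟩
t=15: ⟨T=x; E={x↦thunk(x, {x↦thunk(x, {x↦thunk(x, {x↦thunk((λx. (x x)), ∅)})})})}; St=[thunk]⟩
t=16: ⟨T=x; E={x↦thunk(x, {x↦thunk(x, {x↦thunk((λx. (x x)), ∅)})})}; St=[thunk]⟩
t=17: ⟨T=x; E={x↦thunk(x, {x↦thunk((λx. (x x)), ∅)})}; St=[thunk]⟩
→ 17 transitions taken and the configuration is still not final: no result within 17 steps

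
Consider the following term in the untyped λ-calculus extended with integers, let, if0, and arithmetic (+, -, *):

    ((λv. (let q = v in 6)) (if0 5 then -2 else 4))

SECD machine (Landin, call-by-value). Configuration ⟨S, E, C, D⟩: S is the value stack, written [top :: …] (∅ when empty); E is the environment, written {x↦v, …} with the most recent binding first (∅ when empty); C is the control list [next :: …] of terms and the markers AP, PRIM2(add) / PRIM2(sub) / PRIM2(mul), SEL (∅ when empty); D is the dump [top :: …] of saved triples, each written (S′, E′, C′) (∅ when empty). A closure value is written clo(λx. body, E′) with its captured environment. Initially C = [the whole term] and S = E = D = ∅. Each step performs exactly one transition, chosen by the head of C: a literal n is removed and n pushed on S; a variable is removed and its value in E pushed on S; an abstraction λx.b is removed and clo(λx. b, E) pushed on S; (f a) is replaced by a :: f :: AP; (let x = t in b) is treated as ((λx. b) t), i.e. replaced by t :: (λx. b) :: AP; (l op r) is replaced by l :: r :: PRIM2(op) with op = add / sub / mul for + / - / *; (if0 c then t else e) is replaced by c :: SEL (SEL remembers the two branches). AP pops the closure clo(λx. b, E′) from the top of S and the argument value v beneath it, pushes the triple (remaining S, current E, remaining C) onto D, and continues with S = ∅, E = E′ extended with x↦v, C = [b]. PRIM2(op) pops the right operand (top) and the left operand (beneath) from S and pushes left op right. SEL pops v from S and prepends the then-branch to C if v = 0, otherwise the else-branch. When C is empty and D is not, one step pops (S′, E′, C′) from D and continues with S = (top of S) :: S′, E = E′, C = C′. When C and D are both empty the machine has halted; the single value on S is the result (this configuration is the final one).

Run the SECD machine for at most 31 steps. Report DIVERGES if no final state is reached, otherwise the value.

Answer: 6

Derivation:
[0] [S=∅ | E=∅ | C=[((λv. (let q = v in 6)) (if0 5 then -2 else 4))] | D=∅]
[1] [S=∅ | E=∅ | C=[(if0 5 then -2 else 4) :: (λv. (let q = v in 6)) :: AP] | D=∅]
[2] [S=∅ | E=∅ | C=[5 :: SEL :: (λv. (let q = v in 6)) :: AP] | D=∅]
[3] [S=[5] | E=∅ | C=[SEL :: (λv. (let q = v in 6)) :: AP] | D=∅]
[4] [S=∅ | E=∅ | C=[4 :: (λv. (let q = v in 6)) :: AP] | D=∅]
[5] [S=[4] | E=∅ | C=[(λv. (let q = v in 6)) :: AP] | D=∅]
[6] [S=[clo(λv. (let q = v in 6), ∅) :: 4] | E=∅ | C=[AP] | D=∅]
[7] [S=∅ | E={v↦4} | C=[(let q = v in 6)] | D=[(∅, ∅, ∅)]]
[8] [S=∅ | E={v↦4} | C=[v :: (λq. 6) :: AP] | D=[(∅, ∅, ∅)]]
[9] [S=[4] | E={v↦4} | C=[(λq. 6) :: AP] | D=[(∅, ∅, ∅)]]
[10] [S=[clo(λq. 6, {v↦4}) :: 4] | E={v↦4} | C=[AP] | D=[(∅, ∅, ∅)]]
[11] [S=∅ | E={q↦4, v↦4} | C=[6] | D=[(∅, {v↦4}, ∅) :: (∅, ∅, ∅)]]
[12] [S=[6] | E={q↦4, v↦4} | C=∅ | D=[(∅, {v↦4}, ∅) :: (∅, ∅, ∅)]]
[13] [S=[6] | E={v↦4} | C=∅ | D=[(∅, ∅, ∅)]]
[14] [S=[6] | E=∅ | C=∅ | D=∅]
→ final value 6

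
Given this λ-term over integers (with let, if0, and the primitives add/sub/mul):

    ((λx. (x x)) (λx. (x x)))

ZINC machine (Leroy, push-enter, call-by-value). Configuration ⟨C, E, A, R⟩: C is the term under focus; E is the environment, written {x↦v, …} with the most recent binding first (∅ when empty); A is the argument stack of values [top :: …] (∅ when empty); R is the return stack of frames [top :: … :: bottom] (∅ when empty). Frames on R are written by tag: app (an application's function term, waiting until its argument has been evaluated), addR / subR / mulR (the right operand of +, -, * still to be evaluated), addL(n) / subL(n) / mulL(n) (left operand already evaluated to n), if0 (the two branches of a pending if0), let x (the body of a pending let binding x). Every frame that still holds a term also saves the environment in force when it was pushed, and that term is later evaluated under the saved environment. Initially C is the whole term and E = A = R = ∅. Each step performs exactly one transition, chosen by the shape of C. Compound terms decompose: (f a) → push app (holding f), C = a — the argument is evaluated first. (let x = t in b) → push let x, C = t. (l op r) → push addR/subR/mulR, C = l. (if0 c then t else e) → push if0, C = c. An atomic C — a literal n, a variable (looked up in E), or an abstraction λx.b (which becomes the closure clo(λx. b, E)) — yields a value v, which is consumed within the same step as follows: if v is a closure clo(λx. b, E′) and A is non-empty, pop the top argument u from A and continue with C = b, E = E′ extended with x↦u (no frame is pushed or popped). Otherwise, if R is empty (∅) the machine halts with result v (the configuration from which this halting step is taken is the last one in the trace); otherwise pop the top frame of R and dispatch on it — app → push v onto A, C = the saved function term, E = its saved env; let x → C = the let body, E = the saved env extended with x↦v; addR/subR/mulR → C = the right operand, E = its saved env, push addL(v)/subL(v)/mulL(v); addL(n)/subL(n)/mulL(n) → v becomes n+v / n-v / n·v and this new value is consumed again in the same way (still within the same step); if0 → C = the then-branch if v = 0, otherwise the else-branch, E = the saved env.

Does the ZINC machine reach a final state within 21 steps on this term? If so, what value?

Answer: DIVERGES (no final state within 21 steps)

Machine steps:
0. <C=((λx. (x x)) (λx. (x x))), E=∅, A=∅, R=∅>
1. <C=(λx. (x x)), E=∅, A=∅, R=[app]>
2. <C=(λx. (x x)), E=∅, A=[clo(λx. (x x), ∅)], R=∅>
3. <C=(x x), E={x↦clo(λx. (x x), ∅)}, A=∅, R=∅>
4. <C=x, E={x↦clo(λx. (x x), ∅)}, A=∅, R=[app]>
5. <C=x, E={x↦clo(λx. (x x), ∅)}, A=[clo(λx. (x x), ∅)], R=∅>
… configuration repeats with period 3 (steps 3–5 recur indefinitely) …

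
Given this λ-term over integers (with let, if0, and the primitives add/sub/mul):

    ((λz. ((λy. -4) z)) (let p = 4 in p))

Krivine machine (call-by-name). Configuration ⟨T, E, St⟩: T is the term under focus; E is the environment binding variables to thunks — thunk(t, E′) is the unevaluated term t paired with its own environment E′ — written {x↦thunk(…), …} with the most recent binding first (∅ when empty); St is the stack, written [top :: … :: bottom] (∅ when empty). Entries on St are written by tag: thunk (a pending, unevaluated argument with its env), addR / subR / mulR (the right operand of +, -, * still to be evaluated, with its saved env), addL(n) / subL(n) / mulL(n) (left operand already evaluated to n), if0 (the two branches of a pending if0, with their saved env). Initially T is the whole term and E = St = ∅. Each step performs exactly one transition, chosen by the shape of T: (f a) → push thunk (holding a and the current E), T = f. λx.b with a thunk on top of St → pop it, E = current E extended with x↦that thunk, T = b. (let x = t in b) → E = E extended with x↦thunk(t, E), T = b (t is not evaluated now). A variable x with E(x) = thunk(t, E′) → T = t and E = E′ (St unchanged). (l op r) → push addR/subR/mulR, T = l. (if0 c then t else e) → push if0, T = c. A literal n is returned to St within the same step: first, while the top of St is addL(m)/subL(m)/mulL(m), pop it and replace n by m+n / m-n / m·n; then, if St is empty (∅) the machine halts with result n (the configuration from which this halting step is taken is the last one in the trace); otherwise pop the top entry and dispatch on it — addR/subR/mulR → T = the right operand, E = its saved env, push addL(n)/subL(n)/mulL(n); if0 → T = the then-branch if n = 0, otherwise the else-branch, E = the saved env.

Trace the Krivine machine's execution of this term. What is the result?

0. <T=((λz. ((λy. -4) z)) (let p = 4 in p)), E=∅, St=∅>
1. <T=(λz. ((λy. -4) z)), E=∅, St=[thunk]>
2. <T=((λy. -4) z), E={z↦thunk((let p = 4 in p), ∅)}, St=∅>
3. <T=(λy. -4), E={z↦thunk((let p = 4 in p), ∅)}, St=[thunk]>
4. <T=-4, E={y↦thunk(z, {z↦thunk((let p = 4 in p), ∅)}), z↦thunk((let p = 4 in p), ∅)}, St=∅>
→ final value -4

Answer: -4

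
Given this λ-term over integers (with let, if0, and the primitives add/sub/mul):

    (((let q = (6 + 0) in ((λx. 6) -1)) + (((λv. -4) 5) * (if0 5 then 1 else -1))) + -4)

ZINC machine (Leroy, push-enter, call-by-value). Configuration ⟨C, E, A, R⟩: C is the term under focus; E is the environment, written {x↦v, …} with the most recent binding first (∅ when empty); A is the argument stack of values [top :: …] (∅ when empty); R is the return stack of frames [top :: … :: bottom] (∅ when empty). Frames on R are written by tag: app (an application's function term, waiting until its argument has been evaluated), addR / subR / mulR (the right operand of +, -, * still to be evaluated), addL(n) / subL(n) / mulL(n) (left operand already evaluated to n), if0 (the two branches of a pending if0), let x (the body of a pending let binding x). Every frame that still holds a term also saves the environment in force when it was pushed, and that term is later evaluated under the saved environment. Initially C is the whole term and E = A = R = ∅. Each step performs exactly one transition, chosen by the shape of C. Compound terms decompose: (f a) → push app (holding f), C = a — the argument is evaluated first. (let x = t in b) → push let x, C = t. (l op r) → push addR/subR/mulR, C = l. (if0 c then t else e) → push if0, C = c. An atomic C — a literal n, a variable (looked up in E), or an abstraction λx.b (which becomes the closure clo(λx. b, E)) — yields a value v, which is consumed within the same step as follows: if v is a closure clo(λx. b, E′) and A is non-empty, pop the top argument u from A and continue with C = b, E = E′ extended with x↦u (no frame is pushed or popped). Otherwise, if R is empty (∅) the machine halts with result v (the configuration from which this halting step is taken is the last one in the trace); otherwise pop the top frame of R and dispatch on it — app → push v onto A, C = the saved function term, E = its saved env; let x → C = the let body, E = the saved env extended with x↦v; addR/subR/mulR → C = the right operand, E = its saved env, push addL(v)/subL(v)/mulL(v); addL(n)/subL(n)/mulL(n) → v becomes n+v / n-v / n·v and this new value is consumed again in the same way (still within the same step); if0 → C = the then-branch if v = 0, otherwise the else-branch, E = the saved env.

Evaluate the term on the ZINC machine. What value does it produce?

[0] ⟨C=(((let q = (6 + 0) in ((λx. 6) -1)) + (((λv. -4) 5) * (if0 5 then 1 else -1))) + -4); E=∅; A=∅; R=∅⟩
[1] ⟨C=((let q = (6 + 0) in ((λx. 6) -1)) + (((λv. -4) 5) * (if0 5 then 1 else -1))); E=∅; A=∅; R=[addR]⟩
[2] ⟨C=(let q = (6 + 0) in ((λx. 6) -1)); E=∅; A=∅; R=[addR :: addR]⟩
[3] ⟨C=(6 + 0); E=∅; A=∅; R=[let q :: addR :: addR]⟩
[4] ⟨C=6; E=∅; A=∅; R=[addR :: let q :: addR :: addR]⟩
[5] ⟨C=0; E=∅; A=∅; R=[addL(6) :: let q :: addR :: addR]⟩
[6] ⟨C=((λx. 6) -1); E={q↦6}; A=∅; R=[addR :: addR]⟩
[7] ⟨C=-1; E={q↦6}; A=∅; R=[app :: addR :: addR]⟩
[8] ⟨C=(λx. 6); E={q↦6}; A=[-1]; R=[addR :: addR]⟩
[9] ⟨C=6; E={x↦-1, q↦6}; A=∅; R=[addR :: addR]⟩
[10] ⟨C=(((λv. -4) 5) * (if0 5 then 1 else -1)); E=∅; A=∅; R=[addL(6) :: addR]⟩
[11] ⟨C=((λv. -4) 5); E=∅; A=∅; R=[mulR :: addL(6) :: addR]⟩
[12] ⟨C=5; E=∅; A=∅; R=[app :: mulR :: addL(6) :: addR]⟩
[13] ⟨C=(λv. -4); E=∅; A=[5]; R=[mulR :: addL(6) :: addR]⟩
[14] ⟨C=-4; E={v↦5}; A=∅; R=[mulR :: addL(6) :: addR]⟩
[15] ⟨C=(if0 5 then 1 else -1); E=∅; A=∅; R=[mulL(-4) :: addL(6) :: addR]⟩
[16] ⟨C=5; E=∅; A=∅; R=[if0 :: mulL(-4) :: addL(6) :: addR]⟩
[17] ⟨C=-1; E=∅; A=∅; R=[mulL(-4) :: addL(6) :: addR]⟩
[18] ⟨C=-4; E=∅; A=∅; R=[addL(10)]⟩
→ final value 6

Answer: 6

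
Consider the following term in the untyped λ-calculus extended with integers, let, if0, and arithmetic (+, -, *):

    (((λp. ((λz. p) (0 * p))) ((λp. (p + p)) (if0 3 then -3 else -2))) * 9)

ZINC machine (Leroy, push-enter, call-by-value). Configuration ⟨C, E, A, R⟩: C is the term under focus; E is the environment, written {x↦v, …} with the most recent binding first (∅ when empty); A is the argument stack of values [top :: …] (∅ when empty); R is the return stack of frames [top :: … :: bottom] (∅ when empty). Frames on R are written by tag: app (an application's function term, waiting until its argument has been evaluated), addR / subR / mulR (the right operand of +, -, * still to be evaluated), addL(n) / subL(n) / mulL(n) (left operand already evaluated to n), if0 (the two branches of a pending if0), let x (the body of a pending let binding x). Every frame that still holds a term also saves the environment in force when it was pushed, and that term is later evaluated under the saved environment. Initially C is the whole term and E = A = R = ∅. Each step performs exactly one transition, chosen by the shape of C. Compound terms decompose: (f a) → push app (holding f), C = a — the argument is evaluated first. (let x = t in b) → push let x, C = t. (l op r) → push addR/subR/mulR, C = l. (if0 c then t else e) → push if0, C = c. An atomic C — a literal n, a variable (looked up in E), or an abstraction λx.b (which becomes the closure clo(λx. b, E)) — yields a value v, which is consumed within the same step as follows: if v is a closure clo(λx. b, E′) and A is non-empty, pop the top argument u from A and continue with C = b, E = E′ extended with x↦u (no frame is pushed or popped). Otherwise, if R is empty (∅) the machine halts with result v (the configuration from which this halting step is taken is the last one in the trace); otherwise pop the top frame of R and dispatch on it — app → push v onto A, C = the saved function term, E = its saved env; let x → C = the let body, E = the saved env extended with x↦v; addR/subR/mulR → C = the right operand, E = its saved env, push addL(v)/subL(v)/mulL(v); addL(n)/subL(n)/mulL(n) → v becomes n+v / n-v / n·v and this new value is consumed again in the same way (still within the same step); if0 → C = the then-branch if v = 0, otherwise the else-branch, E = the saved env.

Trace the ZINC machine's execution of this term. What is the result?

Answer: -36

Machine steps:
[0] [C=(((λp. ((λz. p) (0 * p))) ((λp. (p + p)) (if0 3 then -3 else -2))) * 9) | E=∅ | A=∅ | R=∅]
[1] [C=((λp. ((λz. p) (0 * p))) ((λp. (p + p)) (if0 3 then -3 else -2))) | E=∅ | A=∅ | R=[mulR]]
[2] [C=((λp. (p + p)) (if0 3 then -3 else -2)) | E=∅ | A=∅ | R=[app :: mulR]]
[3] [C=(if0 3 then -3 else -2) | E=∅ | A=∅ | R=[app :: app :: mulR]]
[4] [C=3 | E=∅ | A=∅ | R=[if0 :: app :: app :: mulR]]
[5] [C=-2 | E=∅ | A=∅ | R=[app :: app :: mulR]]
[6] [C=(λp. (p + p)) | E=∅ | A=[-2] | R=[app :: mulR]]
[7] [C=(p + p) | E={p↦-2} | A=∅ | R=[app :: mulR]]
[8] [C=p | E={p↦-2} | A=∅ | R=[addR :: app :: mulR]]
[9] [C=p | E={p↦-2} | A=∅ | R=[addL(-2) :: app :: mulR]]
[10] [C=(λp. ((λz. p) (0 * p))) | E=∅ | A=[-4] | R=[mulR]]
[11] [C=((λz. p) (0 * p)) | E={p↦-4} | A=∅ | R=[mulR]]
[12] [C=(0 * p) | E={p↦-4} | A=∅ | R=[app :: mulR]]
[13] [C=0 | E={p↦-4} | A=∅ | R=[mulR :: app :: mulR]]
[14] [C=p | E={p↦-4} | A=∅ | R=[mulL(0) :: app :: mulR]]
[15] [C=(λz. p) | E={p↦-4} | A=[0] | R=[mulR]]
[16] [C=p | E={z↦0, p↦-4} | A=∅ | R=[mulR]]
[17] [C=9 | E=∅ | A=∅ | R=[mulL(-4)]]
→ final value -36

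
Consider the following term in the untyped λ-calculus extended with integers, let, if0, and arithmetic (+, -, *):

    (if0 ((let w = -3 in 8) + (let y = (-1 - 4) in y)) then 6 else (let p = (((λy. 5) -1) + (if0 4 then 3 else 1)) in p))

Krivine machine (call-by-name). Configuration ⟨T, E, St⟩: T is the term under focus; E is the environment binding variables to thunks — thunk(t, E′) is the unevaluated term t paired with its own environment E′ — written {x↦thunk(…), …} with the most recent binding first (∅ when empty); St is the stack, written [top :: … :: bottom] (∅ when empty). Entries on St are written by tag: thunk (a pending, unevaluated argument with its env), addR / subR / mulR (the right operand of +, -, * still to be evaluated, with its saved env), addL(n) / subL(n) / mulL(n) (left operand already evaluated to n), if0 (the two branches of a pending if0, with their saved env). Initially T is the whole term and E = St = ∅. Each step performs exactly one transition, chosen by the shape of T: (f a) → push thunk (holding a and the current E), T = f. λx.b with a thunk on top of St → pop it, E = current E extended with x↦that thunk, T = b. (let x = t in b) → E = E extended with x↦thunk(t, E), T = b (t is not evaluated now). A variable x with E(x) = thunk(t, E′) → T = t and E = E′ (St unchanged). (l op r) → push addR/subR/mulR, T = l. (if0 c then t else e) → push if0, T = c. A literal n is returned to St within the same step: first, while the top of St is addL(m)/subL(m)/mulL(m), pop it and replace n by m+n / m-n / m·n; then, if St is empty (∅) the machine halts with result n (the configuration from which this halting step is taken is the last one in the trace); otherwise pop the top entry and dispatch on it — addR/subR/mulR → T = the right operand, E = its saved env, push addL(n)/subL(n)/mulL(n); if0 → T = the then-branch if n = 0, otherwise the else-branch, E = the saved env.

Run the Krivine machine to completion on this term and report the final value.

Answer: 6

Machine steps:
step 0: <T=(if0 ((let w = -3 in 8) + (let y = (-1 - 4) in y)) then 6 else (let p = (((λy. 5) -1) + (if0 4 then 3 else 1)) in p)), E=∅, St=∅>
step 1: <T=((let w = -3 in 8) + (let y = (-1 - 4) in y)), E=∅, St=[if0]>
step 2: <T=(let w = -3 in 8), E=∅, St=[addR :: if0]>
step 3: <T=8, E={w↦thunk(-3, ∅)}, St=[addR :: if0]>
step 4: <T=(let y = (-1 - 4) in y), E=∅, St=[addL(8) :: if0]>
step 5: <T=y, E={y↦thunk((-1 - 4), ∅)}, St=[addL(8) :: if0]>
step 6: <T=(-1 - 4), E=∅, St=[addL(8) :: if0]>
step 7: <T=-1, E=∅, St=[subR :: addL(8) :: if0]>
step 8: <T=4, E=∅, St=[subL(-1) :: addL(8) :: if0]>
step 9: <T=(let p = (((λy. 5) -1) + (if0 4 then 3 else 1)) in p), E=∅, St=∅>
step 10: <T=p, E={p↦thunk((((λy. 5) -1) + (if0 4 then 3 else 1)), ∅)}, St=∅>
step 11: <T=(((λy. 5) -1) + (if0 4 then 3 else 1)), E=∅, St=∅>
step 12: <T=((λy. 5) -1), E=∅, St=[addR]>
step 13: <T=(λy. 5), E=∅, St=[thunk :: addR]>
step 14: <T=5, E={y↦thunk(-1, ∅)}, St=[addR]>
step 15: <T=(if0 4 then 3 else 1), E=∅, St=[addL(5)]>
step 16: <T=4, E=∅, St=[if0 :: addL(5)]>
step 17: <T=1, E=∅, St=[addL(5)]>
→ final value 6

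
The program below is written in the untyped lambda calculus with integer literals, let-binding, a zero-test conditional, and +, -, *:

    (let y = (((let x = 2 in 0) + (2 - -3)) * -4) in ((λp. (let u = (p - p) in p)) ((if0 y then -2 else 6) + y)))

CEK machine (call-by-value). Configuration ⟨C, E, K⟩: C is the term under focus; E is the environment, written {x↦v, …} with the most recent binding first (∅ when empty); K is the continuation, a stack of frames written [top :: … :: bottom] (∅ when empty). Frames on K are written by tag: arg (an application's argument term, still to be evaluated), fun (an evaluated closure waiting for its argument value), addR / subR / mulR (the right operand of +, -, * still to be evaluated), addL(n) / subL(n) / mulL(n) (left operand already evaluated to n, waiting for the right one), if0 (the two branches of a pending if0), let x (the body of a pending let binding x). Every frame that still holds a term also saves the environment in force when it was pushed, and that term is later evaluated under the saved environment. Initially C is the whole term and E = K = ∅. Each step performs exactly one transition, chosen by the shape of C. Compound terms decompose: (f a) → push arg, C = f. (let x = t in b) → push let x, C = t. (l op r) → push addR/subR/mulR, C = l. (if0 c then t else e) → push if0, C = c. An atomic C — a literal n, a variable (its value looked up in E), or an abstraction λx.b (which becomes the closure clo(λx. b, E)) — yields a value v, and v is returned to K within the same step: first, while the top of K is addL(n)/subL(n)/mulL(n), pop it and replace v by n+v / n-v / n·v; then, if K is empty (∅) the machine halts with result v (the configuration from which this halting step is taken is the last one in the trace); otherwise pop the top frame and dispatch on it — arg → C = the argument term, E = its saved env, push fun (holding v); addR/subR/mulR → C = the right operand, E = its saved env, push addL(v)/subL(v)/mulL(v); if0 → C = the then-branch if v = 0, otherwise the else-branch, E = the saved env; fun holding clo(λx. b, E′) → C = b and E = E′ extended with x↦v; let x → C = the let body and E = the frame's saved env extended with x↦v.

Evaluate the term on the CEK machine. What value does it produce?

Answer: -14

Execution trace:
t=0: <C=(let y = (((let x = 2 in 0) + (2 - -3)) * -4) in ((λp. (let u = (p - p) in p)) ((if0 y then -2 else 6) + y))), E=∅, K=∅>
t=1: <C=(((let x = 2 in 0) + (2 - -3)) * -4), E=∅, K=[let y]>
t=2: <C=((let x = 2 in 0) + (2 - -3)), E=∅, K=[mulR :: let y]>
t=3: <C=(let x = 2 in 0), E=∅, K=[addR :: mulR :: let y]>
t=4: <C=2, E=∅, K=[let x :: addR :: mulR :: let y]>
t=5: <C=0, E={x↦2}, K=[addR :: mulR :: let y]>
t=6: <C=(2 - -3), E=∅, K=[addL(0) :: mulR :: let y]>
t=7: <C=2, E=∅, K=[subR :: addL(0) :: mulR :: let y]>
t=8: <C=-3, E=∅, K=[subL(2) :: addL(0) :: mulR :: let y]>
t=9: <C=-4, E=∅, K=[mulL(5) :: let y]>
t=10: <C=((λp. (let u = (p - p) in p)) ((if0 y then -2 else 6) + y)), E={y↦-20}, K=∅>
t=11: <C=(λp. (let u = (p - p) in p)), E={y↦-20}, K=[arg]>
t=12: <C=((if0 y then -2 else 6) + y), E={y↦-20}, K=[fun]>
t=13: <C=(if0 y then -2 else 6), E={y↦-20}, K=[addR :: fun]>
t=14: <C=y, E={y↦-20}, K=[if0 :: addR :: fun]>
t=15: <C=6, E={y↦-20}, K=[addR :: fun]>
t=16: <C=y, E={y↦-20}, K=[addL(6) :: fun]>
t=17: <C=(let u = (p - p) in p), E={p↦-14, y↦-20}, K=∅>
t=18: <C=(p - p), E={p↦-14, y↦-20}, K=[let u]>
t=19: <C=p, E={p↦-14, y↦-20}, K=[subR :: let u]>
t=20: <C=p, E={p↦-14, y↦-20}, K=[subL(-14) :: let u]>
t=21: <C=p, E={u↦0, p↦-14, y↦-20}, K=∅>
→ final value -14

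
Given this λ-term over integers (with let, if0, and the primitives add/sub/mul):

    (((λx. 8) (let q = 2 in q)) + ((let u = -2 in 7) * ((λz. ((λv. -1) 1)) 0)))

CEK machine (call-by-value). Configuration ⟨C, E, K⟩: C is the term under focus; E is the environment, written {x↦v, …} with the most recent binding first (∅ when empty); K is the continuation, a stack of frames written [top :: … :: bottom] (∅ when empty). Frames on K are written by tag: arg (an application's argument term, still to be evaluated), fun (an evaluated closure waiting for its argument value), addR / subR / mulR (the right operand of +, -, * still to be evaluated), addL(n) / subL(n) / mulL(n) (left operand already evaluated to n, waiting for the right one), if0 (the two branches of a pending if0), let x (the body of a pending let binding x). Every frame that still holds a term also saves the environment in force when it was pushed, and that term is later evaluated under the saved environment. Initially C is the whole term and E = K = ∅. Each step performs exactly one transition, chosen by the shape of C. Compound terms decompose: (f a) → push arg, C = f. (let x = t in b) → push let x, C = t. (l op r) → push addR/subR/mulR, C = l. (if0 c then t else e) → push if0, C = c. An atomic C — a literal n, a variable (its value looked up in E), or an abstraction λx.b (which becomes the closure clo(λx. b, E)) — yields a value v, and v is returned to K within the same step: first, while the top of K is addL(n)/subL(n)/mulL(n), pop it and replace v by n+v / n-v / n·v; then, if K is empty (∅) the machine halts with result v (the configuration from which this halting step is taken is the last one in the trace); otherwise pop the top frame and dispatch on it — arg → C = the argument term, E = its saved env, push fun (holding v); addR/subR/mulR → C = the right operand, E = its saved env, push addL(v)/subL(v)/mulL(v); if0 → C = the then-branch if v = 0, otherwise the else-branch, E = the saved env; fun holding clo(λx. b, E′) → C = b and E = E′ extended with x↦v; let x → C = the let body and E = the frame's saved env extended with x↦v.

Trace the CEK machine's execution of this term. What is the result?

0. <C=(((λx. 8) (let q = 2 in q)) + ((let u = -2 in 7) * ((λz. ((λv. -1) 1)) 0))), E=∅, K=∅>
1. <C=((λx. 8) (let q = 2 in q)), E=∅, K=[addR]>
2. <C=(λx. 8), E=∅, K=[arg :: addR]>
3. <C=(let q = 2 in q), E=∅, K=[fun :: addR]>
4. <C=2, E=∅, K=[let q :: fun :: addR]>
5. <C=q, E={q↦2}, K=[fun :: addR]>
6. <C=8, E={x↦2}, K=[addR]>
7. <C=((let u = -2 in 7) * ((λz. ((λv. -1) 1)) 0)), E=∅, K=[addL(8)]>
8. <C=(let u = -2 in 7), E=∅, K=[mulR :: addL(8)]>
9. <C=-2, E=∅, K=[let u :: mulR :: addL(8)]>
10. <C=7, E={u↦-2}, K=[mulR :: addL(8)]>
11. <C=((λz. ((λv. -1) 1)) 0), E=∅, K=[mulL(7) :: addL(8)]>
12. <C=(λz. ((λv. -1) 1)), E=∅, K=[arg :: mulL(7) :: addL(8)]>
13. <C=0, E=∅, K=[fun :: mulL(7) :: addL(8)]>
14. <C=((λv. -1) 1), E={z↦0}, K=[mulL(7) :: addL(8)]>
15. <C=(λv. -1), E={z↦0}, K=[arg :: mulL(7) :: addL(8)]>
16. <C=1, E={z↦0}, K=[fun :: mulL(7) :: addL(8)]>
17. <C=-1, E={v↦1, z↦0}, K=[mulL(7) :: addL(8)]>
→ final value 1

Answer: 1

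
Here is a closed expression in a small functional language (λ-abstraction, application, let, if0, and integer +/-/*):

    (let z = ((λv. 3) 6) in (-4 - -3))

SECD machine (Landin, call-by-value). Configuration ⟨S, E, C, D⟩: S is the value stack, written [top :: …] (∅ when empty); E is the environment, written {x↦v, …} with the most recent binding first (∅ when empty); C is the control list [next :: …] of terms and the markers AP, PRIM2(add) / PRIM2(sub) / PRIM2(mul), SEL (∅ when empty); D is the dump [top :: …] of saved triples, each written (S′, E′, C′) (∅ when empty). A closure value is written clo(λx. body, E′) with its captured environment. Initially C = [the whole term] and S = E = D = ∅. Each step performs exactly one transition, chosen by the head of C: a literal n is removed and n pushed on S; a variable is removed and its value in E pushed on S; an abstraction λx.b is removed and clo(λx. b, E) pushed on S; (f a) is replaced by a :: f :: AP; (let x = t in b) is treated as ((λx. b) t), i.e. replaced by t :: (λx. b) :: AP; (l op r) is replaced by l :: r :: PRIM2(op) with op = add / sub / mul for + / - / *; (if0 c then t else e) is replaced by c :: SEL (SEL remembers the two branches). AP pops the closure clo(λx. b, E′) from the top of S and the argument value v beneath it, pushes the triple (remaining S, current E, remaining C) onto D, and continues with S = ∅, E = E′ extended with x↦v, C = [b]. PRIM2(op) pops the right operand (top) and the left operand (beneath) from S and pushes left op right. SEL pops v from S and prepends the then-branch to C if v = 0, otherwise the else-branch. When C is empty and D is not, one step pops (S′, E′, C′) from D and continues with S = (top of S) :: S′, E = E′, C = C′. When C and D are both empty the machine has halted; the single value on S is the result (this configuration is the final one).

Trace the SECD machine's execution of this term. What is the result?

Answer: -1

Machine steps:
t=0: ⟨S=∅; E=∅; C=[(let z = ((λv. 3) 6) in (-4 - -3))]; D=∅⟩
t=1: ⟨S=∅; E=∅; C=[((λv. 3) 6) :: (λz. (-4 - -3)) :: AP]; D=∅⟩
t=2: ⟨S=∅; E=∅; C=[6 :: (λv. 3) :: AP :: (λz. (-4 - -3)) :: AP]; D=∅⟩
t=3: ⟨S=[6]; E=∅; C=[(λv. 3) :: AP :: (λz. (-4 - -3)) :: AP]; D=∅⟩
t=4: ⟨S=[clo(λv. 3, ∅) :: 6]; E=∅; C=[AP :: (λz. (-4 - -3)) :: AP]; D=∅⟩
t=5: ⟨S=∅; E={v↦6}; C=[3]; D=[(∅, ∅, [(λz. (-4 - -3)) :: AP])]⟩
t=6: ⟨S=[3]; E={v↦6}; C=∅; D=[(∅, ∅, [(λz. (-4 - -3)) :: AP])]⟩
t=7: ⟨S=[3]; E=∅; C=[(λz. (-4 - -3)) :: AP]; D=∅⟩
t=8: ⟨S=[clo(λz. (-4 - -3), ∅) :: 3]; E=∅; C=[AP]; D=∅⟩
t=9: ⟨S=∅; E={z↦3}; C=[(-4 - -3)]; D=[(∅, ∅, ∅)]⟩
t=10: ⟨S=∅; E={z↦3}; C=[-4 :: -3 :: PRIM2(sub)]; D=[(∅, ∅, ∅)]⟩
t=11: ⟨S=[-4]; E={z↦3}; C=[-3 :: PRIM2(sub)]; D=[(∅, ∅, ∅)]⟩
t=12: ⟨S=[-3 :: -4]; E={z↦3}; C=[PRIM2(sub)]; D=[(∅, ∅, ∅)]⟩
t=13: ⟨S=[-1]; E={z↦3}; C=∅; D=[(∅, ∅, ∅)]⟩
t=14: ⟨S=[-1]; E=∅; C=∅; D=∅⟩
→ final value -1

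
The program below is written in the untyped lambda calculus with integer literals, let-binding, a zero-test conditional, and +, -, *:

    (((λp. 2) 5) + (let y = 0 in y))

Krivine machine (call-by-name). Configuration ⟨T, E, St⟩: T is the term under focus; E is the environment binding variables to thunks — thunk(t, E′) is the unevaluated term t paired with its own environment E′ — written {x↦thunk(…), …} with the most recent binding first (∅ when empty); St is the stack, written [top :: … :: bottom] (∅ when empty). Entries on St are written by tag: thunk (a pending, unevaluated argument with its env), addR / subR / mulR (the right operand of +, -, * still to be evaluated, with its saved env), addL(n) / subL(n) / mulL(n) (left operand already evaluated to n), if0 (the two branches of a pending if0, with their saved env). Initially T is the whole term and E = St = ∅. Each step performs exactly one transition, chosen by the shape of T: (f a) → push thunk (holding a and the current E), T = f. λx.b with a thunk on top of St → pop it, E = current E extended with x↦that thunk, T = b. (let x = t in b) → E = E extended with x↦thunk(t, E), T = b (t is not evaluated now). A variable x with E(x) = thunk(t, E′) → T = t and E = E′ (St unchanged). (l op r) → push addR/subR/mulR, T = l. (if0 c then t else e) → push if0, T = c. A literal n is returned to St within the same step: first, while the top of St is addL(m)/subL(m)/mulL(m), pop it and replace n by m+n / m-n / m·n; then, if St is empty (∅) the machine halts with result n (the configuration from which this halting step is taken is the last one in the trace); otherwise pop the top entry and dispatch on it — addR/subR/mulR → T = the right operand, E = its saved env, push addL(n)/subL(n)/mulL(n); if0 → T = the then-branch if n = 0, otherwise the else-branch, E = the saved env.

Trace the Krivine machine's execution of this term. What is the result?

Answer: 2

Execution trace:
t=0: [T=(((λp. 2) 5) + (let y = 0 in y)) | E=∅ | St=∅]
t=1: [T=((λp. 2) 5) | E=∅ | St=[addR]]
t=2: [T=(λp. 2) | E=∅ | St=[thunk :: addR]]
t=3: [T=2 | E={p↦thunk(5, ∅)} | St=[addR]]
t=4: [T=(let y = 0 in y) | E=∅ | St=[addL(2)]]
t=5: [T=y | E={y↦thunk(0, ∅)} | St=[addL(2)]]
t=6: [T=0 | E=∅ | St=[addL(2)]]
→ final value 2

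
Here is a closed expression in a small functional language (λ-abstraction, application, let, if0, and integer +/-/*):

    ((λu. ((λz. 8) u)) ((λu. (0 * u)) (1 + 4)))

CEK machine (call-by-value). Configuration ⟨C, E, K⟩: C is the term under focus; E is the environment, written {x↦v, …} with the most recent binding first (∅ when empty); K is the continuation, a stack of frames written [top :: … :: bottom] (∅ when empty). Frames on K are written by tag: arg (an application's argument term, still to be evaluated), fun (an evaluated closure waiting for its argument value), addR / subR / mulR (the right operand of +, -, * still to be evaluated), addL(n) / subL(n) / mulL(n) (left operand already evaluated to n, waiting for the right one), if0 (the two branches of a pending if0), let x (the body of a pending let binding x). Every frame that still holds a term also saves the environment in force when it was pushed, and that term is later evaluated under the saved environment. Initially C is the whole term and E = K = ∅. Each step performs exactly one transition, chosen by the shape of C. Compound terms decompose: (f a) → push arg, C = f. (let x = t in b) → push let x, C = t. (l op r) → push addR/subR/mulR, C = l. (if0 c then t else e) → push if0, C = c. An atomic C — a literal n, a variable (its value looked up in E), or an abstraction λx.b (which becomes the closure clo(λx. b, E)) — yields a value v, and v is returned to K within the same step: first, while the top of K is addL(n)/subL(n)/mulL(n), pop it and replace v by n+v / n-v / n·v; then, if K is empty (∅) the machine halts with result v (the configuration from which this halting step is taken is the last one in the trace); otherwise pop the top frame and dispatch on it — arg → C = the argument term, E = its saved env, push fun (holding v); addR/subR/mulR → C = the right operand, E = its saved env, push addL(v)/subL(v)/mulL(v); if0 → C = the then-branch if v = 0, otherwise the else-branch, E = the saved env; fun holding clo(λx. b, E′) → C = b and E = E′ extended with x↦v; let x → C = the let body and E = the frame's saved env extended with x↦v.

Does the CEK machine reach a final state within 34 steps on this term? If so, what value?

Answer: 8

Machine steps:
0. <C=((λu. ((λz. 8) u)) ((λu. (0 * u)) (1 + 4))), E=∅, K=∅>
1. <C=(λu. ((λz. 8) u)), E=∅, K=[arg]>
2. <C=((λu. (0 * u)) (1 + 4)), E=∅, K=[fun]>
3. <C=(λu. (0 * u)), E=∅, K=[arg :: fun]>
4. <C=(1 + 4), E=∅, K=[fun :: fun]>
5. <C=1, E=∅, K=[addR :: fun :: fun]>
6. <C=4, E=∅, K=[addL(1) :: fun :: fun]>
7. <C=(0 * u), E={u↦5}, K=[fun]>
8. <C=0, E={u↦5}, K=[mulR :: fun]>
9. <C=u, E={u↦5}, K=[mulL(0) :: fun]>
10. <C=((λz. 8) u), E={u↦0}, K=∅>
11. <C=(λz. 8), E={u↦0}, K=[arg]>
12. <C=u, E={u↦0}, K=[fun]>
13. <C=8, E={z↦0, u↦0}, K=∅>
→ final value 8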